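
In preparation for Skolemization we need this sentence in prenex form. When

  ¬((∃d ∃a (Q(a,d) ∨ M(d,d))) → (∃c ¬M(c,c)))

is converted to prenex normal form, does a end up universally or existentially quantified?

Eliminate → and ↔ using ¬ and ∨.
  ¬(¬(∃d ∃a (Q(a,d) ∨ M(d,d))) ∨ (∃c ¬M(c,c)))
Drive negations inward (¬∀x A ≡ ∃x ¬A, ¬∃x A ≡ ∀x ¬A, De Morgan for ∧/∨):
  (∃d ∃a (Q(a,d) ∨ M(d,d))) ∧ (∀c M(c,c))
All bound variables are already distinct, so no renaming is needed.
Extract every quantifier outward, since the variables are now distinct and don't occur free across branches:
  ∃d ∃a ∀c ((Q(a,d) ∨ M(d,d)) ∧ M(c,c))
The quantifier ∃a sits under an even number of negations (counting the antecedent side of each →), so it remains existential.

existential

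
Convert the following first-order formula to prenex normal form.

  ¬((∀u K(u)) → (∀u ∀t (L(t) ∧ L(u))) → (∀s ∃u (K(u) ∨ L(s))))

Rewrite implications/biconditionals: A → B as ¬A ∨ B.
  ¬(¬(∀u K(u)) ∨ ¬(∀u ∀t (L(t) ∧ L(u))) ∨ (∀s ∃u (K(u) ∨ L(s))))
Push ¬ through the quantifiers and connectives to reach negation normal form:
  (∀u K(u)) ∧ (∀u ∀t (L(t) ∧ L(u))) ∧ (∃s ∀u (¬K(u) ∧ ¬L(s)))
Give each quantifier a distinct variable: u↦z, u↦p.
  (∀u K(u)) ∧ (∀z ∀t (L(t) ∧ L(z))) ∧ (∃s ∀p (¬K(p) ∧ ¬L(s)))
Extract every quantifier outward, since the variables are now distinct and don't occur free across branches:
  ∀u ∀z ∀t ∃s ∀p (K(u) ∧ L(t) ∧ L(z) ∧ ¬K(p) ∧ ¬L(s))

∀u ∀z ∀t ∃s ∀p (K(u) ∧ L(t) ∧ L(z) ∧ ¬K(p) ∧ ¬L(s))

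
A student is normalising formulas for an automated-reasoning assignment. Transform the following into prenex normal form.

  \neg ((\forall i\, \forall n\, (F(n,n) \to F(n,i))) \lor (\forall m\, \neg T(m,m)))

\exists i\, \exists n\, \exists m\, (F(n,n) \land \neg F(n,i) \land T(m,m))

Rewrite implications/biconditionals: A → B as ¬A ∨ B.
  \neg ((\forall i\, \forall n\, (\neg F(n,n) \lor F(n,i))) \lor (\forall m\, \neg T(m,m)))
Drive negations inward (¬∀x A ≡ ∃x ¬A, ¬∃x A ≡ ∀x ¬A, De Morgan for ∧/∨):
  (\exists i\, \exists n\, (F(n,n) \land \neg F(n,i))) \land (\exists m\, T(m,m))
Extract every quantifier outward, since the variables are now distinct and don't occur free across branches:
  \exists i\, \exists n\, \exists m\, (F(n,n) \land \neg F(n,i) \land T(m,m))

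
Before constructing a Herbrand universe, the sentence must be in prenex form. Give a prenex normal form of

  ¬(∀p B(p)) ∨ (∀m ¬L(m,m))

Move each ¬ inward, flipping quantifiers it crosses:
  (∃p ¬B(p)) ∨ (∀m ¬L(m,m))
All bound variables are already distinct, so no renaming is needed.
Extract every quantifier outward, since the variables are now distinct and don't occur free across branches:
  ∃p ∀m (¬B(p) ∨ ¬L(m,m))

∃p ∀m (¬B(p) ∨ ¬L(m,m))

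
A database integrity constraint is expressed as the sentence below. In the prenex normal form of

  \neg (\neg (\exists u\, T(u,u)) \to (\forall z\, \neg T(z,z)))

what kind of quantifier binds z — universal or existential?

Eliminate → and ↔ using ¬ and ∨.
  \neg (\neg \neg (\exists u\, T(u,u)) \lor (\forall z\, \neg T(z,z)))
Push ¬ through the quantifiers and connectives to reach negation normal form:
  (\forall u\, \neg T(u,u)) \land (\exists z\, T(z,z))
Finally move all quantifiers to the prefix:
  \forall u\, \exists z\, (\neg T(u,u) \land T(z,z))
The quantifier \forall z sits under an odd number of negations (counting the antecedent side of each →), so it flips to \exists z.

existential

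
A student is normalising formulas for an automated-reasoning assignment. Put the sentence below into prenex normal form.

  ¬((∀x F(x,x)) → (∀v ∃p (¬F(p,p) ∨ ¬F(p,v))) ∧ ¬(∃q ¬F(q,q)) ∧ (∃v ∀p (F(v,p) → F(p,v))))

Eliminate → and ↔ using ¬ and ∨.
  ¬(¬(∀x F(x,x)) ∨ (∀v ∃p (¬F(p,p) ∨ ¬F(p,v))) ∧ ¬(∃q ¬F(q,q)) ∧ (∃v ∀p (¬F(v,p) ∨ F(p,v))))
Move each ¬ inward, flipping quantifiers it crosses:
  (∀x F(x,x)) ∧ ((∃v ∀p (F(p,p) ∧ F(p,v))) ∨ (∃q ¬F(q,q)) ∨ (∀v ∃p (F(v,p) ∧ ¬F(p,v))))
Standardize variables apart so no two quantifiers bind the same name: v↦r, p↦u1.
  (∀x F(x,x)) ∧ ((∃v ∀p (F(p,p) ∧ F(p,v))) ∨ (∃q ¬F(q,q)) ∨ (∀r ∃u1 (F(r,u1) ∧ ¬F(u1,r))))
Extract every quantifier outward, since the variables are now distinct and don't occur free across branches:
  ∀x ∃v ∀p ∃q ∀r ∃u1 (F(x,x) ∧ (F(p,p) ∧ F(p,v) ∨ ¬F(q,q) ∨ F(r,u1) ∧ ¬F(u1,r)))

∀x ∃v ∀p ∃q ∀r ∃u1 (F(x,x) ∧ (F(p,p) ∧ F(p,v) ∨ ¬F(q,q) ∨ F(r,u1) ∧ ¬F(u1,r)))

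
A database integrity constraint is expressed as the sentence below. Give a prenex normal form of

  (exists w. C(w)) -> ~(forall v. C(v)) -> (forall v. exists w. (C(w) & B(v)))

forall w. forall v. forall x. exists x1. (~C(w) | C(v) | C(x1) & B(x))

First replace A → B with ¬A ∨ B.
  ~(exists w. C(w)) | ~~(forall v. C(v)) | (forall v. exists w. (C(w) & B(v)))
Drive negations inward (¬∀x A ≡ ∃x ¬A, ¬∃x A ≡ ∀x ¬A, De Morgan for ∧/∨):
  (forall w. ~C(w)) | (forall v. C(v)) | (forall v. exists w. (C(w) & B(v)))
Rename bound variables to avoid capture: v↦x, w↦x1.
  (forall w. ~C(w)) | (forall v. C(v)) | (forall x. exists x1. (C(x1) & B(x)))
Extract every quantifier outward, since the variables are now distinct and don't occur free across branches:
  forall w. forall v. forall x. exists x1. (~C(w) | C(v) | C(x1) & B(x))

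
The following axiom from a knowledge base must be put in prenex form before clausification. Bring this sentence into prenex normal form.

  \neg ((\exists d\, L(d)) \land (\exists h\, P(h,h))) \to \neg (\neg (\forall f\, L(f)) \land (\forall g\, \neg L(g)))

\exists d\, \exists h\, \forall f\, \exists g\, (L(d) \land P(h,h) \lor L(f) \lor L(g))

Rewrite implications/biconditionals: A → B as ¬A ∨ B.
  \neg \neg ((\exists d\, L(d)) \land (\exists h\, P(h,h))) \lor \neg (\neg (\forall f\, L(f)) \land (\forall g\, \neg L(g)))
Push ¬ through the quantifiers and connectives to reach negation normal form:
  (\exists d\, L(d)) \land (\exists h\, P(h,h)) \lor (\forall f\, L(f)) \lor (\exists g\, L(g))
All bound variables are already distinct, so no renaming is needed.
Pull the quantifiers to the front (each side's bound variable is not free in the other side):
  \exists d\, \exists h\, \forall f\, \exists g\, (L(d) \land P(h,h) \lor L(f) \lor L(g))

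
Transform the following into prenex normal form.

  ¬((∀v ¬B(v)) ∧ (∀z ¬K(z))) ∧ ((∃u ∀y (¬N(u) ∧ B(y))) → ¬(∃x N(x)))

∃v ∃z ∀u ∃y ∀x ((B(v) ∨ K(z)) ∧ (N(u) ∨ ¬B(y) ∨ ¬N(x)))

Rewrite implications/biconditionals: A → B as ¬A ∨ B.
  ¬((∀v ¬B(v)) ∧ (∀z ¬K(z))) ∧ (¬(∃u ∀y (¬N(u) ∧ B(y))) ∨ ¬(∃x N(x)))
Move each ¬ inward, flipping quantifiers it crosses:
  ((∃v B(v)) ∨ (∃z K(z))) ∧ ((∀u ∃y (N(u) ∨ ¬B(y))) ∨ (∀x ¬N(x)))
Extract every quantifier outward, since the variables are now distinct and don't occur free across branches:
  ∃v ∃z ∀u ∃y ∀x ((B(v) ∨ K(z)) ∧ (N(u) ∨ ¬B(y) ∨ ¬N(x)))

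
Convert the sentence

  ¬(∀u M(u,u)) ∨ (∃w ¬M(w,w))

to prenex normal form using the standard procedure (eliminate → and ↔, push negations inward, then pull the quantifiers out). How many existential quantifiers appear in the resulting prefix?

2

Drive negations inward (¬∀x A ≡ ∃x ¬A, ¬∃x A ≡ ∀x ¬A, De Morgan for ∧/∨):
  (∃u ¬M(u,u)) ∨ (∃w ¬M(w,w))
Finally move all quantifiers to the prefix:
  ∃u ∃w (¬M(u,u) ∨ ¬M(w,w))
The prefix is ∃u ∃w: 0 universal, 2 existential.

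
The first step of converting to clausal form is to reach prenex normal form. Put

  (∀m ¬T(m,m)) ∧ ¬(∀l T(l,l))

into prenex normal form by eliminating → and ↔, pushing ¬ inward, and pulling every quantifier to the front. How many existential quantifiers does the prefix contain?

Drive negations inward (¬∀x A ≡ ∃x ¬A, ¬∃x A ≡ ∀x ¬A, De Morgan for ∧/∨):
  (∀m ¬T(m,m)) ∧ (∃l ¬T(l,l))
All bound variables are already distinct, so no renaming is needed.
Pull the quantifiers to the front (each side's bound variable is not free in the other side):
  ∀m ∃l (¬T(m,m) ∧ ¬T(l,l))
The prefix is ∀m ∃l: 1 universal, 1 existential.

1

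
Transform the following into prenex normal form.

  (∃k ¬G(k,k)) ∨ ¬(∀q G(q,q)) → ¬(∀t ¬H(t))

∀k ∀q ∃t (G(k,k) ∧ G(q,q) ∨ H(t))

Rewrite implications/biconditionals: A → B as ¬A ∨ B.
  ¬((∃k ¬G(k,k)) ∨ ¬(∀q G(q,q))) ∨ ¬(∀t ¬H(t))
Drive negations inward (¬∀x A ≡ ∃x ¬A, ¬∃x A ≡ ∀x ¬A, De Morgan for ∧/∨):
  (∀k G(k,k)) ∧ (∀q G(q,q)) ∨ (∃t H(t))
All bound variables are already distinct, so no renaming is needed.
Finally move all quantifiers to the prefix:
  ∀k ∀q ∃t (G(k,k) ∧ G(q,q) ∨ H(t))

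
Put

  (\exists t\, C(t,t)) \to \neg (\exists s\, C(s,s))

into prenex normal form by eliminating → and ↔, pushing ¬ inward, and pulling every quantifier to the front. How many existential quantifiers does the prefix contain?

0

Eliminate → and ↔ using ¬ and ∨.
  \neg (\exists t\, C(t,t)) \lor \neg (\exists s\, C(s,s))
Move each ¬ inward, flipping quantifiers it crosses:
  (\forall t\, \neg C(t,t)) \lor (\forall s\, \neg C(s,s))
All bound variables are already distinct, so no renaming is needed.
Pull the quantifiers to the front (each side's bound variable is not free in the other side):
  \forall t\, \forall s\, (\neg C(t,t) \lor \neg C(s,s))
The prefix is \forall t \forall s: 2 universal, 0 existential.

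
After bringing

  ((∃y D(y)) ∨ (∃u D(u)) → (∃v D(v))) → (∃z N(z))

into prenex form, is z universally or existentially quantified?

existential

Eliminate → and ↔ using ¬ and ∨.
  ¬(¬((∃y D(y)) ∨ (∃u D(u))) ∨ (∃v D(v))) ∨ (∃z N(z))
Move each ¬ inward, flipping quantifiers it crosses:
  ((∃y D(y)) ∨ (∃u D(u))) ∧ (∀v ¬D(v)) ∨ (∃z N(z))
All bound variables are already distinct, so no renaming is needed.
Extract every quantifier outward, since the variables are now distinct and don't occur free across branches:
  ∃y ∃u ∀v ∃z ((D(y) ∨ D(u)) ∧ ¬D(v) ∨ N(z))
The quantifier ∃z sits under an even number of negations (counting the antecedent side of each →), so it remains existential.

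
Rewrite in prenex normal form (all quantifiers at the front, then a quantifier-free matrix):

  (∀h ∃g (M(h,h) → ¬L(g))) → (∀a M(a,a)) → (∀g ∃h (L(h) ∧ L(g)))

∃h ∀g ∃a ∀u1 ∃v (M(h,h) ∧ L(g) ∨ ¬M(a,a) ∨ L(v) ∧ L(u1))

Rewrite implications/biconditionals: A → B as ¬A ∨ B.
  ¬(∀h ∃g (¬M(h,h) ∨ ¬L(g))) ∨ ¬(∀a M(a,a)) ∨ (∀g ∃h (L(h) ∧ L(g)))
Move each ¬ inward, flipping quantifiers it crosses:
  (∃h ∀g (M(h,h) ∧ L(g))) ∨ (∃a ¬M(a,a)) ∨ (∀g ∃h (L(h) ∧ L(g)))
Standardize variables apart so no two quantifiers bind the same name: g↦u1, h↦v.
  (∃h ∀g (M(h,h) ∧ L(g))) ∨ (∃a ¬M(a,a)) ∨ (∀u1 ∃v (L(v) ∧ L(u1)))
Finally move all quantifiers to the prefix:
  ∃h ∀g ∃a ∀u1 ∃v (M(h,h) ∧ L(g) ∨ ¬M(a,a) ∨ L(v) ∧ L(u1))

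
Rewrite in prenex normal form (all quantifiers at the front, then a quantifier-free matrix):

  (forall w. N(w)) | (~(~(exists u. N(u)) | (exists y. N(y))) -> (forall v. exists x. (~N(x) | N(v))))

forall w. forall u. exists y. forall v. exists x. (N(w) | ~N(u) | N(y) | ~N(x) | N(v))

First replace A → B with ¬A ∨ B.
  (forall w. N(w)) | ~~(~(exists u. N(u)) | (exists y. N(y))) | (forall v. exists x. (~N(x) | N(v)))
Push ¬ through the quantifiers and connectives to reach negation normal form:
  (forall w. N(w)) | (forall u. ~N(u)) | (exists y. N(y)) | (forall v. exists x. (~N(x) | N(v)))
Extract every quantifier outward, since the variables are now distinct and don't occur free across branches:
  forall w. forall u. exists y. forall v. exists x. (N(w) | ~N(u) | N(y) | ~N(x) | N(v))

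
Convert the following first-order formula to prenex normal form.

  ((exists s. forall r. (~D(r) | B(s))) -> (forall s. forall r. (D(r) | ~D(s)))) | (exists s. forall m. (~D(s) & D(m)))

First replace A → B with ¬A ∨ B.
  ~(exists s. forall r. (~D(r) | B(s))) | (forall s. forall r. (D(r) | ~D(s))) | (exists s. forall m. (~D(s) & D(m)))
Move each ¬ inward, flipping quantifiers it crosses:
  (forall s. exists r. (D(r) & ~B(s))) | (forall s. forall r. (D(r) | ~D(s))) | (exists s. forall m. (~D(s) & D(m)))
Rename bound variables to avoid capture: s↦v, r↦b, s↦u.
  (forall s. exists r. (D(r) & ~B(s))) | (forall v. forall b. (D(b) | ~D(v))) | (exists u. forall m. (~D(u) & D(m)))
Finally move all quantifiers to the prefix:
  forall s. exists r. forall v. forall b. exists u. forall m. (D(r) & ~B(s) | D(b) | ~D(v) | ~D(u) & D(m))

forall s. exists r. forall v. forall b. exists u. forall m. (D(r) & ~B(s) | D(b) | ~D(v) | ~D(u) & D(m))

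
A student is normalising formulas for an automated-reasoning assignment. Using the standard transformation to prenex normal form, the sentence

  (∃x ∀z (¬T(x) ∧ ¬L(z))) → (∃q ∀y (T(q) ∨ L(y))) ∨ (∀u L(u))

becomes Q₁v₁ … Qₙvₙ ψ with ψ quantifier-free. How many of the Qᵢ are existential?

Rewrite implications/biconditionals: A → B as ¬A ∨ B.
  ¬(∃x ∀z (¬T(x) ∧ ¬L(z))) ∨ (∃q ∀y (T(q) ∨ L(y))) ∨ (∀u L(u))
Drive negations inward (¬∀x A ≡ ∃x ¬A, ¬∃x A ≡ ∀x ¬A, De Morgan for ∧/∨):
  (∀x ∃z (T(x) ∨ L(z))) ∨ (∃q ∀y (T(q) ∨ L(y))) ∨ (∀u L(u))
Extract every quantifier outward, since the variables are now distinct and don't occur free across branches:
  ∀x ∃z ∃q ∀y ∀u (T(x) ∨ L(z) ∨ T(q) ∨ L(y) ∨ L(u))
The prefix is ∀x ∃z ∃q ∀y ∀u: 3 universal, 2 existential.

2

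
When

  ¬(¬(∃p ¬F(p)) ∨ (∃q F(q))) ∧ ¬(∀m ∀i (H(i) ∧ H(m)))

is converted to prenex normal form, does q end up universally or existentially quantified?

universal

Push ¬ through the quantifiers and connectives to reach negation normal form:
  (∃p ¬F(p)) ∧ (∀q ¬F(q)) ∧ (∃m ∃i (¬H(i) ∨ ¬H(m)))
All bound variables are already distinct, so no renaming is needed.
Pull the quantifiers to the front (each side's bound variable is not free in the other side):
  ∃p ∀q ∃m ∃i (¬F(p) ∧ ¬F(q) ∧ (¬H(i) ∨ ¬H(m)))
The quantifier ∃q sits under an odd number of negations, so it flips to ∀q.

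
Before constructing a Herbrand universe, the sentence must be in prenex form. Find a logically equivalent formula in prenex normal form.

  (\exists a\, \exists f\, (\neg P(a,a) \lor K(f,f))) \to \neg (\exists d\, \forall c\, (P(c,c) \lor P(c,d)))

\forall a\, \forall f\, \forall d\, \exists c\, (P(a,a) \land \neg K(f,f) \lor \neg P(c,c) \land \neg P(c,d))

First replace A → B with ¬A ∨ B.
  \neg (\exists a\, \exists f\, (\neg P(a,a) \lor K(f,f))) \lor \neg (\exists d\, \forall c\, (P(c,c) \lor P(c,d)))
Move each ¬ inward, flipping quantifiers it crosses:
  (\forall a\, \forall f\, (P(a,a) \land \neg K(f,f))) \lor (\forall d\, \exists c\, (\neg P(c,c) \land \neg P(c,d)))
All bound variables are already distinct, so no renaming is needed.
Pull the quantifiers to the front (each side's bound variable is not free in the other side):
  \forall a\, \forall f\, \forall d\, \exists c\, (P(a,a) \land \neg K(f,f) \lor \neg P(c,c) \land \neg P(c,d))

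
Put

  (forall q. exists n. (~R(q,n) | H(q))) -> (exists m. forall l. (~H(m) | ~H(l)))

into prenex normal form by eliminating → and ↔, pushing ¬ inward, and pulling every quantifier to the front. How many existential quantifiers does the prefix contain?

Rewrite implications/biconditionals: A → B as ¬A ∨ B.
  ~(forall q. exists n. (~R(q,n) | H(q))) | (exists m. forall l. (~H(m) | ~H(l)))
Move each ¬ inward, flipping quantifiers it crosses:
  (exists q. forall n. (R(q,n) & ~H(q))) | (exists m. forall l. (~H(m) | ~H(l)))
Extract every quantifier outward, since the variables are now distinct and don't occur free across branches:
  exists q. forall n. exists m. forall l. (R(q,n) & ~H(q) | ~H(m) | ~H(l))
The prefix is exists q forall n exists m forall l: 2 universal, 2 existential.

2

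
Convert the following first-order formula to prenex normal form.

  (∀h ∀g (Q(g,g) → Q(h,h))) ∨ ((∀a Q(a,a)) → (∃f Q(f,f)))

∀h ∀g ∃a ∃f (¬Q(g,g) ∨ Q(h,h) ∨ ¬Q(a,a) ∨ Q(f,f))

Eliminate → and ↔ using ¬ and ∨.
  (∀h ∀g (¬Q(g,g) ∨ Q(h,h))) ∨ ¬(∀a Q(a,a)) ∨ (∃f Q(f,f))
Move each ¬ inward, flipping quantifiers it crosses:
  (∀h ∀g (¬Q(g,g) ∨ Q(h,h))) ∨ (∃a ¬Q(a,a)) ∨ (∃f Q(f,f))
Extract every quantifier outward, since the variables are now distinct and don't occur free across branches:
  ∀h ∀g ∃a ∃f (¬Q(g,g) ∨ Q(h,h) ∨ ¬Q(a,a) ∨ Q(f,f))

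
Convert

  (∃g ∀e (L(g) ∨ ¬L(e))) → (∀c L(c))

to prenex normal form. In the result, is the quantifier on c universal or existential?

First replace A → B with ¬A ∨ B.
  ¬(∃g ∀e (L(g) ∨ ¬L(e))) ∨ (∀c L(c))
Move each ¬ inward, flipping quantifiers it crosses:
  (∀g ∃e (¬L(g) ∧ L(e))) ∨ (∀c L(c))
Finally move all quantifiers to the prefix:
  ∀g ∃e ∀c (¬L(g) ∧ L(e) ∨ L(c))
The quantifier ∀c sits under an even number of negations (counting the antecedent side of each →), so it remains universal.

universal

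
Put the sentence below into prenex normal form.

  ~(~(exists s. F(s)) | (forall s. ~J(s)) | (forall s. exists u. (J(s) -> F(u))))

exists s. exists v1. exists x. forall u. (F(s) & J(v1) & J(x) & ~F(u))

Rewrite implications/biconditionals: A → B as ¬A ∨ B.
  ~(~(exists s. F(s)) | (forall s. ~J(s)) | (forall s. exists u. (~J(s) | F(u))))
Move each ¬ inward, flipping quantifiers it crosses:
  (exists s. F(s)) & (exists s. J(s)) & (exists s. forall u. (J(s) & ~F(u)))
Rename bound variables to avoid capture: s↦v1, s↦x.
  (exists s. F(s)) & (exists v1. J(v1)) & (exists x. forall u. (J(x) & ~F(u)))
Extract every quantifier outward, since the variables are now distinct and don't occur free across branches:
  exists s. exists v1. exists x. forall u. (F(s) & J(v1) & J(x) & ~F(u))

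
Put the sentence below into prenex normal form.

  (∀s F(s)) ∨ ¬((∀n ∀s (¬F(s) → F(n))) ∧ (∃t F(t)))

∀s ∃n ∃a ∀t (F(s) ∨ ¬F(a) ∧ ¬F(n) ∨ ¬F(t))

Rewrite implications/biconditionals: A → B as ¬A ∨ B.
  (∀s F(s)) ∨ ¬((∀n ∀s (¬¬F(s) ∨ F(n))) ∧ (∃t F(t)))
Move each ¬ inward, flipping quantifiers it crosses:
  (∀s F(s)) ∨ (∃n ∃s (¬F(s) ∧ ¬F(n))) ∨ (∀t ¬F(t))
Give each quantifier a distinct variable: s↦a.
  (∀s F(s)) ∨ (∃n ∃a (¬F(a) ∧ ¬F(n))) ∨ (∀t ¬F(t))
Finally move all quantifiers to the prefix:
  ∀s ∃n ∃a ∀t (F(s) ∨ ¬F(a) ∧ ¬F(n) ∨ ¬F(t))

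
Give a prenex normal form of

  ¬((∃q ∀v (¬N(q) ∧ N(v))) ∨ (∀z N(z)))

∀q ∃v ∃z ((N(q) ∨ ¬N(v)) ∧ ¬N(z))

Move each ¬ inward, flipping quantifiers it crosses:
  (∀q ∃v (N(q) ∨ ¬N(v))) ∧ (∃z ¬N(z))
Finally move all quantifiers to the prefix:
  ∀q ∃v ∃z ((N(q) ∨ ¬N(v)) ∧ ¬N(z))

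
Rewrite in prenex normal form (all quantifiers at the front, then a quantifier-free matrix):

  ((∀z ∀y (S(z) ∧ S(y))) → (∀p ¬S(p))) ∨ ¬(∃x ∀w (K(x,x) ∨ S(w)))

First replace A → B with ¬A ∨ B.
  ¬(∀z ∀y (S(z) ∧ S(y))) ∨ (∀p ¬S(p)) ∨ ¬(∃x ∀w (K(x,x) ∨ S(w)))
Push ¬ through the quantifiers and connectives to reach negation normal form:
  (∃z ∃y (¬S(z) ∨ ¬S(y))) ∨ (∀p ¬S(p)) ∨ (∀x ∃w (¬K(x,x) ∧ ¬S(w)))
All bound variables are already distinct, so no renaming is needed.
Extract every quantifier outward, since the variables are now distinct and don't occur free across branches:
  ∃z ∃y ∀p ∀x ∃w (¬S(z) ∨ ¬S(y) ∨ ¬S(p) ∨ ¬K(x,x) ∧ ¬S(w))

∃z ∃y ∀p ∀x ∃w (¬S(z) ∨ ¬S(y) ∨ ¬S(p) ∨ ¬K(x,x) ∧ ¬S(w))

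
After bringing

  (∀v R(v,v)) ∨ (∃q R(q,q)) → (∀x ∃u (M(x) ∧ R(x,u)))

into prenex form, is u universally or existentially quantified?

existential

Rewrite implications/biconditionals: A → B as ¬A ∨ B.
  ¬((∀v R(v,v)) ∨ (∃q R(q,q))) ∨ (∀x ∃u (M(x) ∧ R(x,u)))
Drive negations inward (¬∀x A ≡ ∃x ¬A, ¬∃x A ≡ ∀x ¬A, De Morgan for ∧/∨):
  (∃v ¬R(v,v)) ∧ (∀q ¬R(q,q)) ∨ (∀x ∃u (M(x) ∧ R(x,u)))
All bound variables are already distinct, so no renaming is needed.
Extract every quantifier outward, since the variables are now distinct and don't occur free across branches:
  ∃v ∀q ∀x ∃u (¬R(v,v) ∧ ¬R(q,q) ∨ M(x) ∧ R(x,u))
The quantifier ∃u sits under an even number of negations (counting the antecedent side of each →), so it remains existential.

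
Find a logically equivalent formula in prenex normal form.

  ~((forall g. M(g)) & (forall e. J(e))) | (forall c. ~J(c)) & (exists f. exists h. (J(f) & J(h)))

Move each ¬ inward, flipping quantifiers it crosses:
  (exists g. ~M(g)) | (exists e. ~J(e)) | (forall c. ~J(c)) & (exists f. exists h. (J(f) & J(h)))
All bound variables are already distinct, so no renaming is needed.
Pull the quantifiers to the front (each side's bound variable is not free in the other side):
  exists g. exists e. forall c. exists f. exists h. (~M(g) | ~J(e) | ~J(c) & J(f) & J(h))

exists g. exists e. forall c. exists f. exists h. (~M(g) | ~J(e) | ~J(c) & J(f) & J(h))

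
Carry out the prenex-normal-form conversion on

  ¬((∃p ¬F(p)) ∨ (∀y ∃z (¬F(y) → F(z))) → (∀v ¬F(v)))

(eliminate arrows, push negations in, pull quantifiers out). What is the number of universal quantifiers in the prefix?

1

First replace A → B with ¬A ∨ B.
  ¬(¬((∃p ¬F(p)) ∨ (∀y ∃z (¬¬F(y) ∨ F(z)))) ∨ (∀v ¬F(v)))
Move each ¬ inward, flipping quantifiers it crosses:
  ((∃p ¬F(p)) ∨ (∀y ∃z (F(y) ∨ F(z)))) ∧ (∃v F(v))
All bound variables are already distinct, so no renaming is needed.
Extract every quantifier outward, since the variables are now distinct and don't occur free across branches:
  ∃p ∀y ∃z ∃v ((¬F(p) ∨ F(y) ∨ F(z)) ∧ F(v))
The prefix is ∃p ∀y ∃z ∃v: 1 universal, 3 existential.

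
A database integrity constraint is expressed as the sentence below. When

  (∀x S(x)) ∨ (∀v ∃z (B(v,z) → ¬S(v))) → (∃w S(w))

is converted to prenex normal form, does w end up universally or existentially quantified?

existential

First replace A → B with ¬A ∨ B.
  ¬((∀x S(x)) ∨ (∀v ∃z (¬B(v,z) ∨ ¬S(v)))) ∨ (∃w S(w))
Push ¬ through the quantifiers and connectives to reach negation normal form:
  (∃x ¬S(x)) ∧ (∃v ∀z (B(v,z) ∧ S(v))) ∨ (∃w S(w))
All bound variables are already distinct, so no renaming is needed.
Extract every quantifier outward, since the variables are now distinct and don't occur free across branches:
  ∃x ∃v ∀z ∃w (¬S(x) ∧ B(v,z) ∧ S(v) ∨ S(w))
The quantifier ∃w sits under an even number of negations (counting the antecedent side of each →), so it remains existential.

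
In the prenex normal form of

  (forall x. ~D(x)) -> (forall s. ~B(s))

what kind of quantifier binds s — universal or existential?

Eliminate → and ↔ using ¬ and ∨.
  ~(forall x. ~D(x)) | (forall s. ~B(s))
Move each ¬ inward, flipping quantifiers it crosses:
  (exists x. D(x)) | (forall s. ~B(s))
Extract every quantifier outward, since the variables are now distinct and don't occur free across branches:
  exists x. forall s. (D(x) | ~B(s))
The quantifier forall s sits under an even number of negations (counting the antecedent side of each →), so it remains universal.

universal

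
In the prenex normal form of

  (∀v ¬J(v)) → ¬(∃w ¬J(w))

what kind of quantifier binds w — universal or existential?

Eliminate → and ↔ using ¬ and ∨.
  ¬(∀v ¬J(v)) ∨ ¬(∃w ¬J(w))
Push ¬ through the quantifiers and connectives to reach negation normal form:
  (∃v J(v)) ∨ (∀w J(w))
All bound variables are already distinct, so no renaming is needed.
Extract every quantifier outward, since the variables are now distinct and don't occur free across branches:
  ∃v ∀w (J(v) ∨ J(w))
The quantifier ∃w sits under an odd number of negations (counting the antecedent side of each →), so it flips to ∀w.

universal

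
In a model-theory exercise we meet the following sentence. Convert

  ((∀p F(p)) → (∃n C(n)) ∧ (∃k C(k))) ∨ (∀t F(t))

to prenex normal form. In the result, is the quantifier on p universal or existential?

Rewrite implications/biconditionals: A → B as ¬A ∨ B.
  ¬(∀p F(p)) ∨ (∃n C(n)) ∧ (∃k C(k)) ∨ (∀t F(t))
Push ¬ through the quantifiers and connectives to reach negation normal form:
  (∃p ¬F(p)) ∨ (∃n C(n)) ∧ (∃k C(k)) ∨ (∀t F(t))
Pull the quantifiers to the front (each side's bound variable is not free in the other side):
  ∃p ∃n ∃k ∀t (¬F(p) ∨ C(n) ∧ C(k) ∨ F(t))
The quantifier ∀p sits under an odd number of negations (counting the antecedent side of each →), so it flips to ∃p.

existential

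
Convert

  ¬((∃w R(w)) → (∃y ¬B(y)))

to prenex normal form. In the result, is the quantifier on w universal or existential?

Eliminate → and ↔ using ¬ and ∨.
  ¬(¬(∃w R(w)) ∨ (∃y ¬B(y)))
Move each ¬ inward, flipping quantifiers it crosses:
  (∃w R(w)) ∧ (∀y B(y))
All bound variables are already distinct, so no renaming is needed.
Extract every quantifier outward, since the variables are now distinct and don't occur free across branches:
  ∃w ∀y (R(w) ∧ B(y))
The quantifier ∃w sits under an even number of negations (counting the antecedent side of each →), so it remains existential.

existential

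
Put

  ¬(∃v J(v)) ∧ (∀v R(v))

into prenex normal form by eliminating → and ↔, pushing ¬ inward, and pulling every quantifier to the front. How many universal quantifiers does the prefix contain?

2

Move each ¬ inward, flipping quantifiers it crosses:
  (∀v ¬J(v)) ∧ (∀v R(v))
Give each quantifier a distinct variable: v↦u.
  (∀v ¬J(v)) ∧ (∀u R(u))
Finally move all quantifiers to the prefix:
  ∀v ∀u (¬J(v) ∧ R(u))
The prefix is ∀v ∀u: 2 universal, 0 existential.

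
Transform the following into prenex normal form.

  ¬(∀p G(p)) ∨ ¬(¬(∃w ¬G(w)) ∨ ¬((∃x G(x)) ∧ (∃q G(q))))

Push ¬ through the quantifiers and connectives to reach negation normal form:
  (∃p ¬G(p)) ∨ (∃w ¬G(w)) ∧ (∃x G(x)) ∧ (∃q G(q))
All bound variables are already distinct, so no renaming is needed.
Finally move all quantifiers to the prefix:
  ∃p ∃w ∃x ∃q (¬G(p) ∨ ¬G(w) ∧ G(x) ∧ G(q))

∃p ∃w ∃x ∃q (¬G(p) ∨ ¬G(w) ∧ G(x) ∧ G(q))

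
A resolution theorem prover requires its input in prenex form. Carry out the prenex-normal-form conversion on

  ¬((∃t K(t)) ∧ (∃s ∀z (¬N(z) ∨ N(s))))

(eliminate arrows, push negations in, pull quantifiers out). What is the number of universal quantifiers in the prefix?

Drive negations inward (¬∀x A ≡ ∃x ¬A, ¬∃x A ≡ ∀x ¬A, De Morgan for ∧/∨):
  (∀t ¬K(t)) ∨ (∀s ∃z (N(z) ∧ ¬N(s)))
All bound variables are already distinct, so no renaming is needed.
Extract every quantifier outward, since the variables are now distinct and don't occur free across branches:
  ∀t ∀s ∃z (¬K(t) ∨ N(z) ∧ ¬N(s))
The prefix is ∀t ∀s ∃z: 2 universal, 1 existential.

2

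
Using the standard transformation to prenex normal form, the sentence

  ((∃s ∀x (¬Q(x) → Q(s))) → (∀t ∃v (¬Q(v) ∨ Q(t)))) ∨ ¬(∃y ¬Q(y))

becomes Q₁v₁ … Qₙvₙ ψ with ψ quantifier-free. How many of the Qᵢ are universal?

3

Rewrite implications/biconditionals: A → B as ¬A ∨ B.
  ¬(∃s ∀x (¬¬Q(x) ∨ Q(s))) ∨ (∀t ∃v (¬Q(v) ∨ Q(t))) ∨ ¬(∃y ¬Q(y))
Drive negations inward (¬∀x A ≡ ∃x ¬A, ¬∃x A ≡ ∀x ¬A, De Morgan for ∧/∨):
  (∀s ∃x (¬Q(x) ∧ ¬Q(s))) ∨ (∀t ∃v (¬Q(v) ∨ Q(t))) ∨ (∀y Q(y))
Extract every quantifier outward, since the variables are now distinct and don't occur free across branches:
  ∀s ∃x ∀t ∃v ∀y (¬Q(x) ∧ ¬Q(s) ∨ ¬Q(v) ∨ Q(t) ∨ Q(y))
The prefix is ∀s ∃x ∀t ∃v ∀y: 3 universal, 2 existential.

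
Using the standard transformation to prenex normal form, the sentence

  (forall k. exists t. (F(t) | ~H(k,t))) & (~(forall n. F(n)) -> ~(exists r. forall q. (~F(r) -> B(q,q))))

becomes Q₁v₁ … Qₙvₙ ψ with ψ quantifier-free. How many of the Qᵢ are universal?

3

Rewrite implications/biconditionals: A → B as ¬A ∨ B.
  (forall k. exists t. (F(t) | ~H(k,t))) & (~~(forall n. F(n)) | ~(exists r. forall q. (~~F(r) | B(q,q))))
Push ¬ through the quantifiers and connectives to reach negation normal form:
  (forall k. exists t. (F(t) | ~H(k,t))) & ((forall n. F(n)) | (forall r. exists q. (~F(r) & ~B(q,q))))
Extract every quantifier outward, since the variables are now distinct and don't occur free across branches:
  forall k. exists t. forall n. forall r. exists q. ((F(t) | ~H(k,t)) & (F(n) | ~F(r) & ~B(q,q)))
The prefix is forall k exists t forall n forall r exists q: 3 universal, 2 existential.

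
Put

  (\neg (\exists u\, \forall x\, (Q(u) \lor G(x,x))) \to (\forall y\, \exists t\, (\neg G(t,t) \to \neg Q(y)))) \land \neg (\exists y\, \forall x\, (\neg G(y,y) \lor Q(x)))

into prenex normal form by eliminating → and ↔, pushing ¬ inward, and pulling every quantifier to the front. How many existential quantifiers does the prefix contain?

First replace A → B with ¬A ∨ B.
  (\neg \neg (\exists u\, \forall x\, (Q(u) \lor G(x,x))) \lor (\forall y\, \exists t\, (\neg \neg G(t,t) \lor \neg Q(y)))) \land \neg (\exists y\, \forall x\, (\neg G(y,y) \lor Q(x)))
Drive negations inward (¬∀x A ≡ ∃x ¬A, ¬∃x A ≡ ∀x ¬A, De Morgan for ∧/∨):
  ((\exists u\, \forall x\, (Q(u) \lor G(x,x))) \lor (\forall y\, \exists t\, (G(t,t) \lor \neg Q(y)))) \land (\forall y\, \exists x\, (G(y,y) \land \neg Q(x)))
Standardize variables apart so no two quantifiers bind the same name: y↦s, x↦u1.
  ((\exists u\, \forall x\, (Q(u) \lor G(x,x))) \lor (\forall y\, \exists t\, (G(t,t) \lor \neg Q(y)))) \land (\forall s\, \exists u1\, (G(s,s) \land \neg Q(u1)))
Finally move all quantifiers to the prefix:
  \exists u\, \forall x\, \forall y\, \exists t\, \forall s\, \exists u1\, ((Q(u) \lor G(x,x) \lor G(t,t) \lor \neg Q(y)) \land G(s,s) \land \neg Q(u1))
The prefix is \exists u \forall x \forall y \exists t \forall s \exists u1: 3 universal, 3 existential.

3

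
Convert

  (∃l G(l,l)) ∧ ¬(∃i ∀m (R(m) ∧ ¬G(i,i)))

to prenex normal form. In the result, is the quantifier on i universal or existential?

universal

Push ¬ through the quantifiers and connectives to reach negation normal form:
  (∃l G(l,l)) ∧ (∀i ∃m (¬R(m) ∨ G(i,i)))
All bound variables are already distinct, so no renaming is needed.
Pull the quantifiers to the front (each side's bound variable is not free in the other side):
  ∃l ∀i ∃m (G(l,l) ∧ (¬R(m) ∨ G(i,i)))
The quantifier ∃i sits under an odd number of negations, so it flips to ∀i.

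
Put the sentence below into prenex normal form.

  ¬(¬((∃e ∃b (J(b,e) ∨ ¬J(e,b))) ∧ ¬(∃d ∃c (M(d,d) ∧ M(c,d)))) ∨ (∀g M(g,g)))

Drive negations inward (¬∀x A ≡ ∃x ¬A, ¬∃x A ≡ ∀x ¬A, De Morgan for ∧/∨):
  (∃e ∃b (J(b,e) ∨ ¬J(e,b))) ∧ (∀d ∀c (¬M(d,d) ∨ ¬M(c,d))) ∧ (∃g ¬M(g,g))
All bound variables are already distinct, so no renaming is needed.
Pull the quantifiers to the front (each side's bound variable is not free in the other side):
  ∃e ∃b ∀d ∀c ∃g ((J(b,e) ∨ ¬J(e,b)) ∧ (¬M(d,d) ∨ ¬M(c,d)) ∧ ¬M(g,g))

∃e ∃b ∀d ∀c ∃g ((J(b,e) ∨ ¬J(e,b)) ∧ (¬M(d,d) ∨ ¬M(c,d)) ∧ ¬M(g,g))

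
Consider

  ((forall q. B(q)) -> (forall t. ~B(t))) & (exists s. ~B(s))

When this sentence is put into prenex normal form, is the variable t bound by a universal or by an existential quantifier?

Eliminate → and ↔ using ¬ and ∨.
  (~(forall q. B(q)) | (forall t. ~B(t))) & (exists s. ~B(s))
Move each ¬ inward, flipping quantifiers it crosses:
  ((exists q. ~B(q)) | (forall t. ~B(t))) & (exists s. ~B(s))
All bound variables are already distinct, so no renaming is needed.
Finally move all quantifiers to the prefix:
  exists q. forall t. exists s. ((~B(q) | ~B(t)) & ~B(s))
The quantifier forall t sits under an even number of negations (counting the antecedent side of each →), so it remains universal.

universal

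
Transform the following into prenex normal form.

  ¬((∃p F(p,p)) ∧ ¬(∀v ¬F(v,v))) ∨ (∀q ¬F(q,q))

Push ¬ through the quantifiers and connectives to reach negation normal form:
  (∀p ¬F(p,p)) ∨ (∀v ¬F(v,v)) ∨ (∀q ¬F(q,q))
All bound variables are already distinct, so no renaming is needed.
Finally move all quantifiers to the prefix:
  ∀p ∀v ∀q (¬F(p,p) ∨ ¬F(v,v) ∨ ¬F(q,q))

∀p ∀v ∀q (¬F(p,p) ∨ ¬F(v,v) ∨ ¬F(q,q))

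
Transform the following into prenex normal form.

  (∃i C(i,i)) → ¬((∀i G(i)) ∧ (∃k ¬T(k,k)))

First replace A → B with ¬A ∨ B.
  ¬(∃i C(i,i)) ∨ ¬((∀i G(i)) ∧ (∃k ¬T(k,k)))
Move each ¬ inward, flipping quantifiers it crosses:
  (∀i ¬C(i,i)) ∨ (∃i ¬G(i)) ∨ (∀k T(k,k))
Standardize variables apart so no two quantifiers bind the same name: i↦a.
  (∀i ¬C(i,i)) ∨ (∃a ¬G(a)) ∨ (∀k T(k,k))
Extract every quantifier outward, since the variables are now distinct and don't occur free across branches:
  ∀i ∃a ∀k (¬C(i,i) ∨ ¬G(a) ∨ T(k,k))

∀i ∃a ∀k (¬C(i,i) ∨ ¬G(a) ∨ T(k,k))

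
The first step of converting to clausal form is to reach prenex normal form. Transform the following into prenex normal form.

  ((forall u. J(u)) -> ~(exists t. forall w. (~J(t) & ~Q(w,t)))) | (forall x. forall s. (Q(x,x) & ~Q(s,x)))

Eliminate → and ↔ using ¬ and ∨.
  ~(forall u. J(u)) | ~(exists t. forall w. (~J(t) & ~Q(w,t))) | (forall x. forall s. (Q(x,x) & ~Q(s,x)))
Push ¬ through the quantifiers and connectives to reach negation normal form:
  (exists u. ~J(u)) | (forall t. exists w. (J(t) | Q(w,t))) | (forall x. forall s. (Q(x,x) & ~Q(s,x)))
All bound variables are already distinct, so no renaming is needed.
Finally move all quantifiers to the prefix:
  exists u. forall t. exists w. forall x. forall s. (~J(u) | J(t) | Q(w,t) | Q(x,x) & ~Q(s,x))

exists u. forall t. exists w. forall x. forall s. (~J(u) | J(t) | Q(w,t) | Q(x,x) & ~Q(s,x))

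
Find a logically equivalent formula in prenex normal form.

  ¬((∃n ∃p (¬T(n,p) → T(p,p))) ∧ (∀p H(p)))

∀n ∀p ∃y (¬T(n,p) ∧ ¬T(p,p) ∨ ¬H(y))

First replace A → B with ¬A ∨ B.
  ¬((∃n ∃p (¬¬T(n,p) ∨ T(p,p))) ∧ (∀p H(p)))
Drive negations inward (¬∀x A ≡ ∃x ¬A, ¬∃x A ≡ ∀x ¬A, De Morgan for ∧/∨):
  (∀n ∀p (¬T(n,p) ∧ ¬T(p,p))) ∨ (∃p ¬H(p))
Give each quantifier a distinct variable: p↦y.
  (∀n ∀p (¬T(n,p) ∧ ¬T(p,p))) ∨ (∃y ¬H(y))
Extract every quantifier outward, since the variables are now distinct and don't occur free across branches:
  ∀n ∀p ∃y (¬T(n,p) ∧ ¬T(p,p) ∨ ¬H(y))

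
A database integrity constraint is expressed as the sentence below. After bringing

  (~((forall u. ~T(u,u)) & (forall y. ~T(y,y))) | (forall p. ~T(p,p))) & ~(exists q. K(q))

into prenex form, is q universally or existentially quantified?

universal

Push ¬ through the quantifiers and connectives to reach negation normal form:
  ((exists u. T(u,u)) | (exists y. T(y,y)) | (forall p. ~T(p,p))) & (forall q. ~K(q))
All bound variables are already distinct, so no renaming is needed.
Extract every quantifier outward, since the variables are now distinct and don't occur free across branches:
  exists u. exists y. forall p. forall q. ((T(u,u) | T(y,y) | ~T(p,p)) & ~K(q))
The quantifier exists q sits under an odd number of negations, so it flips to forall q.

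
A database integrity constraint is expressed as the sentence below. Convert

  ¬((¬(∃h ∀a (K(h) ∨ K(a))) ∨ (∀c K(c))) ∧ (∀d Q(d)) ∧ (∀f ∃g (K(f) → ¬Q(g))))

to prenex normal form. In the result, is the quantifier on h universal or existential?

existential

Rewrite implications/biconditionals: A → B as ¬A ∨ B.
  ¬((¬(∃h ∀a (K(h) ∨ K(a))) ∨ (∀c K(c))) ∧ (∀d Q(d)) ∧ (∀f ∃g (¬K(f) ∨ ¬Q(g))))
Drive negations inward (¬∀x A ≡ ∃x ¬A, ¬∃x A ≡ ∀x ¬A, De Morgan for ∧/∨):
  (∃h ∀a (K(h) ∨ K(a))) ∧ (∃c ¬K(c)) ∨ (∃d ¬Q(d)) ∨ (∃f ∀g (K(f) ∧ Q(g)))
All bound variables are already distinct, so no renaming is needed.
Finally move all quantifiers to the prefix:
  ∃h ∀a ∃c ∃d ∃f ∀g ((K(h) ∨ K(a)) ∧ ¬K(c) ∨ ¬Q(d) ∨ K(f) ∧ Q(g))
The quantifier ∃h sits under an even number of negations (counting the antecedent side of each →), so it remains existential.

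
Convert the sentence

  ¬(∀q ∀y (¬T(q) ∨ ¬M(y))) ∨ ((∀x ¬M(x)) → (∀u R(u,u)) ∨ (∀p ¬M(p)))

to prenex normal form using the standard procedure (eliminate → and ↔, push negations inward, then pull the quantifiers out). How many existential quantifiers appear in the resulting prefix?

First replace A → B with ¬A ∨ B.
  ¬(∀q ∀y (¬T(q) ∨ ¬M(y))) ∨ ¬(∀x ¬M(x)) ∨ (∀u R(u,u)) ∨ (∀p ¬M(p))
Move each ¬ inward, flipping quantifiers it crosses:
  (∃q ∃y (T(q) ∧ M(y))) ∨ (∃x M(x)) ∨ (∀u R(u,u)) ∨ (∀p ¬M(p))
All bound variables are already distinct, so no renaming is needed.
Pull the quantifiers to the front (each side's bound variable is not free in the other side):
  ∃q ∃y ∃x ∀u ∀p (T(q) ∧ M(y) ∨ M(x) ∨ R(u,u) ∨ ¬M(p))
The prefix is ∃q ∃y ∃x ∀u ∀p: 2 universal, 3 existential.

3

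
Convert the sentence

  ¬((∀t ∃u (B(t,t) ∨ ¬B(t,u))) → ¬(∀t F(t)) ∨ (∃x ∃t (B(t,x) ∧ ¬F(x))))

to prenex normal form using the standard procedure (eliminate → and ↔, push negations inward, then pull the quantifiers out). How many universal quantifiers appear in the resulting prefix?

Rewrite implications/biconditionals: A → B as ¬A ∨ B.
  ¬(¬(∀t ∃u (B(t,t) ∨ ¬B(t,u))) ∨ ¬(∀t F(t)) ∨ (∃x ∃t (B(t,x) ∧ ¬F(x))))
Move each ¬ inward, flipping quantifiers it crosses:
  (∀t ∃u (B(t,t) ∨ ¬B(t,u))) ∧ (∀t F(t)) ∧ (∀x ∀t (¬B(t,x) ∨ F(x)))
Give each quantifier a distinct variable: t↦v, t↦p.
  (∀t ∃u (B(t,t) ∨ ¬B(t,u))) ∧ (∀v F(v)) ∧ (∀x ∀p (¬B(p,x) ∨ F(x)))
Finally move all quantifiers to the prefix:
  ∀t ∃u ∀v ∀x ∀p ((B(t,t) ∨ ¬B(t,u)) ∧ F(v) ∧ (¬B(p,x) ∨ F(x)))
The prefix is ∀t ∃u ∀v ∀x ∀p: 4 universal, 1 existential.

4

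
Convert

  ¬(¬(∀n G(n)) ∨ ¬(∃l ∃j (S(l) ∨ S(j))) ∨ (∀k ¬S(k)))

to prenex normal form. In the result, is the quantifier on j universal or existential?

existential

Drive negations inward (¬∀x A ≡ ∃x ¬A, ¬∃x A ≡ ∀x ¬A, De Morgan for ∧/∨):
  (∀n G(n)) ∧ (∃l ∃j (S(l) ∨ S(j))) ∧ (∃k S(k))
All bound variables are already distinct, so no renaming is needed.
Pull the quantifiers to the front (each side's bound variable is not free in the other side):
  ∀n ∃l ∃j ∃k (G(n) ∧ (S(l) ∨ S(j)) ∧ S(k))
The quantifier ∃j sits under an even number of negations, so it remains existential.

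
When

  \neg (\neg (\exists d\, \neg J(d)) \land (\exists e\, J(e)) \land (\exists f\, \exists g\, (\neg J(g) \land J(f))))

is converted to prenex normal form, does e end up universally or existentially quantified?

Drive negations inward (¬∀x A ≡ ∃x ¬A, ¬∃x A ≡ ∀x ¬A, De Morgan for ∧/∨):
  (\exists d\, \neg J(d)) \lor (\forall e\, \neg J(e)) \lor (\forall f\, \forall g\, (J(g) \lor \neg J(f)))
Extract every quantifier outward, since the variables are now distinct and don't occur free across branches:
  \exists d\, \forall e\, \forall f\, \forall g\, (\neg J(d) \lor \neg J(e) \lor J(g) \lor \neg J(f))
The quantifier \exists e sits under an odd number of negations, so it flips to \forall e.

universal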